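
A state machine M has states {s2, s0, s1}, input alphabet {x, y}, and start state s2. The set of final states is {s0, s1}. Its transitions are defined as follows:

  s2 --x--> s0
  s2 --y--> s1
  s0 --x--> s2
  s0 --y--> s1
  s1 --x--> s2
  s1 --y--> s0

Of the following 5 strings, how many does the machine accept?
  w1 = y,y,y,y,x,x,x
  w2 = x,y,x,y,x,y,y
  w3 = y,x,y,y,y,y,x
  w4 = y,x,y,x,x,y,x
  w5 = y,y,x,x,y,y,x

1

w1:
  start at s2
  read 'y': s2 → s1
  read 'y': s1 → s0
  read 'y': s0 → s1
  read 'y': s1 → s0
  read 'x': s0 → s2
  read 'x': s2 → s0
  read 'x': s0 → s2
  end s2, rejected
w2:
  start at s2
  read 'x': s2 → s0
  read 'y': s0 → s1
  read 'x': s1 → s2
  read 'y': s2 → s1
  read 'x': s1 → s2
  read 'y': s2 → s1
  read 'y': s1 → s0
  end s0, accepted
w3:
  start at s2
  read 'y': s2 → s1
  read 'x': s1 → s2
  read 'y': s2 → s1
  read 'y': s1 → s0
  read 'y': s0 → s1
  read 'y': s1 → s0
  read 'x': s0 → s2
  end s2, rejected
w4:
  start at s2
  read 'y': s2 → s1
  read 'x': s1 → s2
  read 'y': s2 → s1
  read 'x': s1 → s2
  read 'x': s2 → s0
  read 'y': s0 → s1
  read 'x': s1 → s2
  end s2, rejected
w5:
  start at s2
  read 'y': s2 → s1
  read 'y': s1 → s0
  read 'x': s0 → s2
  read 'x': s2 → s0
  read 'y': s0 → s1
  read 'y': s1 → s0
  read 'x': s0 → s2
  end s2, rejected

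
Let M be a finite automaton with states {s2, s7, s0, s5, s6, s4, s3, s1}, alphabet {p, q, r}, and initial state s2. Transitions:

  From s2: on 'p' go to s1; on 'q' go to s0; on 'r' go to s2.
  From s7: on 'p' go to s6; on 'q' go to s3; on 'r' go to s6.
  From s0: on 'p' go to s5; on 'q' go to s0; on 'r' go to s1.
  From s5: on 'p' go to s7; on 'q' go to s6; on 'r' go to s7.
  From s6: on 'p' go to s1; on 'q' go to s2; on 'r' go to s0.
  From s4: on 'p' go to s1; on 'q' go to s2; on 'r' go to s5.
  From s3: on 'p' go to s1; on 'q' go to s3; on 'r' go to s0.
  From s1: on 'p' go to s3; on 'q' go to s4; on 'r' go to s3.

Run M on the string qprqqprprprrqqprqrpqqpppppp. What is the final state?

s3

s2 → s0 → s5 → s7 → s3 → s3 → s1 → s3 → s1 → s3 → s1 → s3 → s0 → s0 → s0 → s5 → s7 → s3 → s0 → s5 → s6 → s2 → s1 → s3 → s1 → s3 → s1 → s3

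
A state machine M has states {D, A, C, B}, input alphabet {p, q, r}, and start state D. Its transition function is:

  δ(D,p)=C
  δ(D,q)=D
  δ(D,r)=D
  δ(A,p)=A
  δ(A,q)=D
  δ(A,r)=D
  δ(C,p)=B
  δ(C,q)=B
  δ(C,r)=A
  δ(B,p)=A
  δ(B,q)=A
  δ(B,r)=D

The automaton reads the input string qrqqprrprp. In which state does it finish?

A

D → D → D → D → D → C → A → D → C → A → A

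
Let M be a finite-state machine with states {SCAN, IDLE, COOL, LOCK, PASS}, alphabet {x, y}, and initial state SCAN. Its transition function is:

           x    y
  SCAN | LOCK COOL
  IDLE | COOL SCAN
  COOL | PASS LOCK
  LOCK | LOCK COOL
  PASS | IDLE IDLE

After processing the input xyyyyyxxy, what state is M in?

SCAN → LOCK → COOL → LOCK → COOL → LOCK → COOL → PASS → IDLE → SCAN

SCAN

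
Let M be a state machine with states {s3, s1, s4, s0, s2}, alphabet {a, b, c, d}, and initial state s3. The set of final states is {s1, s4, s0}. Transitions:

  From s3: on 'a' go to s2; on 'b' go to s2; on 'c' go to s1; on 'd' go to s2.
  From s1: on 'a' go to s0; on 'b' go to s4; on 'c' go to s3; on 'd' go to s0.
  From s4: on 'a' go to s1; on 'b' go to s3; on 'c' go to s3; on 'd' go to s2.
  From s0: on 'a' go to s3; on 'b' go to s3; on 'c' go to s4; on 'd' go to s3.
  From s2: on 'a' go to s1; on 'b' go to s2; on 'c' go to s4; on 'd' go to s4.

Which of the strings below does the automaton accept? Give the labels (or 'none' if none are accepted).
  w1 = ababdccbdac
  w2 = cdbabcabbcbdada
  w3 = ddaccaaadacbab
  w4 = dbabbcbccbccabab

w1:
  start at s3
  read 'a': s3 → s2
  read 'b': s2 → s2
  read 'a': s2 → s1
  read 'b': s1 → s4
  read 'd': s4 → s2
  read 'c': s2 → s4
  read 'c': s4 → s3
  read 'b': s3 → s2
  read 'd': s2 → s4
  read 'a': s4 → s1
  read 'c': s1 → s3
  end s3, rejected
w2:
  start at s3
  read 'c': s3 → s1
  read 'd': s1 → s0
  read 'b': s0 → s3
  read 'a': s3 → s2
  read 'b': s2 → s2
  read 'c': s2 → s4
  read 'a': s4 → s1
  read 'b': s1 → s4
  read 'b': s4 → s3
  read 'c': s3 → s1
  read 'b': s1 → s4
  read 'd': s4 → s2
  read 'a': s2 → s1
  read 'd': s1 → s0
  read 'a': s0 → s3
  end s3, rejected
w3:
  start at s3
  read 'd': s3 → s2
  read 'd': s2 → s4
  read 'a': s4 → s1
  read 'c': s1 → s3
  read 'c': s3 → s1
  read 'a': s1 → s0
  read 'a': s0 → s3
  read 'a': s3 → s2
  read 'd': s2 → s4
  read 'a': s4 → s1
  read 'c': s1 → s3
  read 'b': s3 → s2
  read 'a': s2 → s1
  read 'b': s1 → s4
  end s4, accepted
w4:
  start at s3
  read 'd': s3 → s2
  read 'b': s2 → s2
  read 'a': s2 → s1
  read 'b': s1 → s4
  read 'b': s4 → s3
  read 'c': s3 → s1
  read 'b': s1 → s4
  read 'c': s4 → s3
  read 'c': s3 → s1
  read 'b': s1 → s4
  read 'c': s4 → s3
  read 'c': s3 → s1
  read 'a': s1 → s0
  read 'b': s0 → s3
  read 'a': s3 → s2
  read 'b': s2 → s2
  end s2, rejected

w3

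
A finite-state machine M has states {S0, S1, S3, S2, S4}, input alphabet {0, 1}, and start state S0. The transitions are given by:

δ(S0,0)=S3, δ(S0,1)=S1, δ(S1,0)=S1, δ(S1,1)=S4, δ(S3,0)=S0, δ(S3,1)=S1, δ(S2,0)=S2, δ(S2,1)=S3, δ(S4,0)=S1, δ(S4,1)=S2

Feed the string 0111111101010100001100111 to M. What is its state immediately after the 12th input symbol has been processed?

S1

S0 → S3 → S1 → S4 → S2 → S3 → S1 → S4 → S2 → S2 → S3 → S0 → S1
After 12 symbols: S1.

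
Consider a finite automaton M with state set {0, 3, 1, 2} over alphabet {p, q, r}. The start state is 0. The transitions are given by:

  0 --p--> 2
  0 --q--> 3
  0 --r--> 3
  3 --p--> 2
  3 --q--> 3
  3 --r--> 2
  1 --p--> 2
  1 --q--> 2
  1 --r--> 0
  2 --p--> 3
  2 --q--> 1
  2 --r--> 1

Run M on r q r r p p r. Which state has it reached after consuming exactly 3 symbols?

Trace: 0 -r-> 3 -q-> 3 -r-> 2
After 3 symbols: 2.

2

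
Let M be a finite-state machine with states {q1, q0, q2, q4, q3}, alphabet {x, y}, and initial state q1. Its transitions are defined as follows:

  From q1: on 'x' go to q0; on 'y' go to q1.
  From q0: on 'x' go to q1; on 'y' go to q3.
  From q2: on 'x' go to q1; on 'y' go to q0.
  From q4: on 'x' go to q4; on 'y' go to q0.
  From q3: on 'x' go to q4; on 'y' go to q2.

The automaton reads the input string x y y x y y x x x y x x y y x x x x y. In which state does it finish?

Trace: q1 -x-> q0 -y-> q3 -y-> q2 -x-> q1 -y-> q1 -y-> q1 -x-> q0 -x-> q1 -x-> q0 -y-> q3 -x-> q4 -x-> q4 -y-> q0 -y-> q3 -x-> q4 -x-> q4 -x-> q4 -x-> q4 -y-> q0

q0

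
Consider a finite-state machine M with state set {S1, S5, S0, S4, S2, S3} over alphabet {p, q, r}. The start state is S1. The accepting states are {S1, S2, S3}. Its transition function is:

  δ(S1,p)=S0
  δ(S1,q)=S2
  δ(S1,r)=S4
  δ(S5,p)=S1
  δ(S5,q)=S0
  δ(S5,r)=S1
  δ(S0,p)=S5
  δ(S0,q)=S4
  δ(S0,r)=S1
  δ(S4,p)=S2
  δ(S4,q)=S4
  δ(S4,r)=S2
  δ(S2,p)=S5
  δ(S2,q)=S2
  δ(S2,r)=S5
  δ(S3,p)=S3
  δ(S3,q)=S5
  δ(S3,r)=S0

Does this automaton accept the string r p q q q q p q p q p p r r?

Trace: S1 -r-> S4 -p-> S2 -q-> S2 -q-> S2 -q-> S2 -q-> S2 -p-> S5 -q-> S0 -p-> S5 -q-> S0 -p-> S5 -p-> S1 -r-> S4 -r-> S2
End state S2 is accepting.

Yes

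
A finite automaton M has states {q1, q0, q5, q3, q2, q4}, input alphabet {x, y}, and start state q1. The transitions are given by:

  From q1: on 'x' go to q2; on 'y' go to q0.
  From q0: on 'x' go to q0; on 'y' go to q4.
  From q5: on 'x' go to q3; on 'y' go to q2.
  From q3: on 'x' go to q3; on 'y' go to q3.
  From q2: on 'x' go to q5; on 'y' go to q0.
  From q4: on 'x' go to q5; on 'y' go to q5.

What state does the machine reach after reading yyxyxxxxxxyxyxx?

start at q1
read 'y': q1 → q0
read 'y': q0 → q4
read 'x': q4 → q5
read 'y': q5 → q2
read 'x': q2 → q5
read 'x': q5 → q3
read 'x': q3 → q3
read 'x': q3 → q3
read 'x': q3 → q3
read 'x': q3 → q3
read 'y': q3 → q3
read 'x': q3 → q3
read 'y': q3 → q3
read 'x': q3 → q3
read 'x': q3 → q3

q3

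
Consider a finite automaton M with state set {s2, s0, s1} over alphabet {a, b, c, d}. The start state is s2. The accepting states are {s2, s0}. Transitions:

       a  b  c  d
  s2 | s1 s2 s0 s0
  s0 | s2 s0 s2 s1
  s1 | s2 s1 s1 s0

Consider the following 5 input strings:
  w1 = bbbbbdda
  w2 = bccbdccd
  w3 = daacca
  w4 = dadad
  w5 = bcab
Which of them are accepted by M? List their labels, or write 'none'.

w1, w3, w4, w5

w1: s2 → s2 → s2 → s2 → s2 → s2 → s0 → s1 → s2  → end s2, accepted
w2: s2 → s2 → s0 → s2 → s2 → s0 → s2 → s0 → s1  → end s1, rejected
w3: s2 → s0 → s2 → s1 → s1 → s1 → s2  → end s2, accepted
w4: s2 → s0 → s2 → s0 → s2 → s0  → end s0, accepted
w5: s2 → s2 → s0 → s2 → s2  → end s2, accepted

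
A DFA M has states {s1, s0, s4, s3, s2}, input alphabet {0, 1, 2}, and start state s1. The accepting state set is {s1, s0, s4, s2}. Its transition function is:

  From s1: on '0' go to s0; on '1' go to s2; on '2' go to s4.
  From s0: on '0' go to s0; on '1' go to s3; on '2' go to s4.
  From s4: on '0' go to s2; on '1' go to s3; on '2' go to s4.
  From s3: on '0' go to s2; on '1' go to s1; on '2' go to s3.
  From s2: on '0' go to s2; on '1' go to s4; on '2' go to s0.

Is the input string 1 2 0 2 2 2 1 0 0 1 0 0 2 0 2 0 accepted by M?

start at s1
read '1': s1 → s2
read '2': s2 → s0
read '0': s0 → s0
read '2': s0 → s4
read '2': s4 → s4
read '2': s4 → s4
read '1': s4 → s3
read '0': s3 → s2
read '0': s2 → s2
read '1': s2 → s4
read '0': s4 → s2
read '0': s2 → s2
read '2': s2 → s0
read '0': s0 → s0
read '2': s0 → s4
read '0': s4 → s2
End state s2 is accepting.

Yes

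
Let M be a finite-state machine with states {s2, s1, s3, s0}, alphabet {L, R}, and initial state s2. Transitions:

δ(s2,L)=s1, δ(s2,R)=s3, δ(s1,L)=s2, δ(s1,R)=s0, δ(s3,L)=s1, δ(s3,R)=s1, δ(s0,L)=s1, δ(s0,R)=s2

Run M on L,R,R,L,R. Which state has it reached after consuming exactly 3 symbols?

s2

s2 → s1 → s0 → s2
After 3 symbols: s2.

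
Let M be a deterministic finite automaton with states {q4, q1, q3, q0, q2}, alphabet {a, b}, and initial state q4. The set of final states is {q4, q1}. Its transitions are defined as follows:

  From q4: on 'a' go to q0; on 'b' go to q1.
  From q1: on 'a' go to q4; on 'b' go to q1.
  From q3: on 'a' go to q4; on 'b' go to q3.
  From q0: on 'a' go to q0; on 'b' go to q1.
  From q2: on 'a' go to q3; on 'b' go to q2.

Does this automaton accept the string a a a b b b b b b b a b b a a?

q4 → q0 → q0 → q0 → q1 → q1 → q1 → q1 → q1 → q1 → q1 → q4 → q1 → q1 → q4 → q0
End state q0 is not accepting.

No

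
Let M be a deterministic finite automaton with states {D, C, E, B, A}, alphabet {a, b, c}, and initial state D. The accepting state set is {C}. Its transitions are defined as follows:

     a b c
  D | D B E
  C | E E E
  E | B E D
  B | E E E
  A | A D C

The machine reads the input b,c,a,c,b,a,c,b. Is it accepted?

No

D → B → E → B → E → E → B → E → E
End state E is not accepting.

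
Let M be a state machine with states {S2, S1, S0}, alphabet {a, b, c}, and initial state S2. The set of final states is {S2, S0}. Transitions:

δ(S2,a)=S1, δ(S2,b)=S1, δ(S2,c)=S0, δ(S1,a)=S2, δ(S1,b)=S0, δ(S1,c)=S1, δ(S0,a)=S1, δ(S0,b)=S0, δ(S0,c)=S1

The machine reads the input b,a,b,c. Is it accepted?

No

start at S2
read 'b': S2 → S1
read 'a': S1 → S2
read 'b': S2 → S1
read 'c': S1 → S1
End state S1 is not accepting.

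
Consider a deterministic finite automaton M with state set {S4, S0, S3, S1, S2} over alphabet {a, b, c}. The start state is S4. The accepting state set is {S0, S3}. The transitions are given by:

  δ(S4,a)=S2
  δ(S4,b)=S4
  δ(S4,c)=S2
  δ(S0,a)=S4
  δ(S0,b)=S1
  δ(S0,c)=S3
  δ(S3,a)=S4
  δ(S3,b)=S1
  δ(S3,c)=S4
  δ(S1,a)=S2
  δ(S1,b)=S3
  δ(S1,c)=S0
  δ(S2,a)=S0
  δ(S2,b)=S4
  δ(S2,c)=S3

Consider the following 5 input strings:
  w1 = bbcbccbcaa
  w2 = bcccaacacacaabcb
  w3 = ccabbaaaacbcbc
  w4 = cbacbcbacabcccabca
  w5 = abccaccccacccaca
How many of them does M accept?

2

w1:
  start at S4
  read 'b': S4 → S4
  read 'b': S4 → S4
  read 'c': S4 → S2
  read 'b': S2 → S4
  read 'c': S4 → S2
  read 'c': S2 → S3
  read 'b': S3 → S1
  read 'c': S1 → S0
  read 'a': S0 → S4
  read 'a': S4 → S2
  end S2, rejected
w2:
  start at S4
  read 'b': S4 → S4
  read 'c': S4 → S2
  read 'c': S2 → S3
  read 'c': S3 → S4
  read 'a': S4 → S2
  read 'a': S2 → S0
  read 'c': S0 → S3
  read 'a': S3 → S4
  read 'c': S4 → S2
  read 'a': S2 → S0
  read 'c': S0 → S3
  read 'a': S3 → S4
  read 'a': S4 → S2
  read 'b': S2 → S4
  read 'c': S4 → S2
  read 'b': S2 → S4
  end S4, rejected
w3:
  start at S4
  read 'c': S4 → S2
  read 'c': S2 → S3
  read 'a': S3 → S4
  read 'b': S4 → S4
  read 'b': S4 → S4
  read 'a': S4 → S2
  read 'a': S2 → S0
  read 'a': S0 → S4
  read 'a': S4 → S2
  read 'c': S2 → S3
  read 'b': S3 → S1
  read 'c': S1 → S0
  read 'b': S0 → S1
  read 'c': S1 → S0
  end S0, accepted
w4:
  start at S4
  read 'c': S4 → S2
  read 'b': S2 → S4
  read 'a': S4 → S2
  read 'c': S2 → S3
  read 'b': S3 → S1
  read 'c': S1 → S0
  read 'b': S0 → S1
  read 'a': S1 → S2
  read 'c': S2 → S3
  read 'a': S3 → S4
  read 'b': S4 → S4
  read 'c': S4 → S2
  read 'c': S2 → S3
  read 'c': S3 → S4
  read 'a': S4 → S2
  read 'b': S2 → S4
  read 'c': S4 → S2
  read 'a': S2 → S0
  end S0, accepted
w5:
  start at S4
  read 'a': S4 → S2
  read 'b': S2 → S4
  read 'c': S4 → S2
  read 'c': S2 → S3
  read 'a': S3 → S4
  read 'c': S4 → S2
  read 'c': S2 → S3
  read 'c': S3 → S4
  read 'c': S4 → S2
  read 'a': S2 → S0
  read 'c': S0 → S3
  read 'c': S3 → S4
  read 'c': S4 → S2
  read 'a': S2 → S0
  read 'c': S0 → S3
  read 'a': S3 → S4
  end S4, rejected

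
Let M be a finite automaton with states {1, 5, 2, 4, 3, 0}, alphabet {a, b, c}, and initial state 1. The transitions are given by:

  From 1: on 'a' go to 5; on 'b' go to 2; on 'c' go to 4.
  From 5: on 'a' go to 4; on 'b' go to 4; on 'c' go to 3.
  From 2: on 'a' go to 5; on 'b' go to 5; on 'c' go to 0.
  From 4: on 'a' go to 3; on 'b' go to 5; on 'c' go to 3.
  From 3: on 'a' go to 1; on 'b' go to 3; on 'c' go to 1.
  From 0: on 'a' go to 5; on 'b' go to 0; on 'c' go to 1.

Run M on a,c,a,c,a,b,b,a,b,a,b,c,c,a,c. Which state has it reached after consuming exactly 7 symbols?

1 → 5 → 3 → 1 → 4 → 3 → 3 → 3
After 7 symbols: 3.

3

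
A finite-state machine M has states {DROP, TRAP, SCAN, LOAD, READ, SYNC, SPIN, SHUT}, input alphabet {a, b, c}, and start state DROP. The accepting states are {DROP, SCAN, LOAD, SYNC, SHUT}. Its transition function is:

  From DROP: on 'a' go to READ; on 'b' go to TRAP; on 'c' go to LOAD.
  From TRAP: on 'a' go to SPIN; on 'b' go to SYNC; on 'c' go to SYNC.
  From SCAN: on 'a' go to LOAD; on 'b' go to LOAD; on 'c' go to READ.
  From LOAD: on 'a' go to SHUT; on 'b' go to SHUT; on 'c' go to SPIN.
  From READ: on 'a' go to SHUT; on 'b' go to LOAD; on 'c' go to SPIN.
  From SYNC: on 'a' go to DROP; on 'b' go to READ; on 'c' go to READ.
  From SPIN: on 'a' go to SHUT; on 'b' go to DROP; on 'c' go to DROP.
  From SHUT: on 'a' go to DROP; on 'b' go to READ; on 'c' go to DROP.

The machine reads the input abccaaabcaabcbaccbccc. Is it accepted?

No

DROP → READ → LOAD → SPIN → DROP → READ → SHUT → DROP → TRAP → SYNC → DROP → READ → LOAD → SPIN → DROP → READ → SPIN → DROP → TRAP → SYNC → READ → SPIN
End state SPIN is not accepting.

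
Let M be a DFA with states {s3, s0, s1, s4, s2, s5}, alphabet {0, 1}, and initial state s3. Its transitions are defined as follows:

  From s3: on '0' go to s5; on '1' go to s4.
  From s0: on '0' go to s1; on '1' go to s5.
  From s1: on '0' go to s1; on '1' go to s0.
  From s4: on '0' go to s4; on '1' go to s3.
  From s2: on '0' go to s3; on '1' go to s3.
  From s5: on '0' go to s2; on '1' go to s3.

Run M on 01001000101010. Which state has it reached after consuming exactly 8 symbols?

s3 → s5 → s3 → s5 → s2 → s3 → s5 → s2 → s3
After 8 symbols: s3.

s3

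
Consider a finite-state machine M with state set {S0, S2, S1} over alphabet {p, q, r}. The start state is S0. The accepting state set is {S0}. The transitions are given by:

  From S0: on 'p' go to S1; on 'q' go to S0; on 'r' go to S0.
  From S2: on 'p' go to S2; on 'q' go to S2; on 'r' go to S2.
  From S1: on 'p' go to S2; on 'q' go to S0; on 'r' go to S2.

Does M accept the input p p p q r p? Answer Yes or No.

No

start at S0
read 'p': S0 → S1
read 'p': S1 → S2
read 'p': S2 → S2
read 'q': S2 → S2
read 'r': S2 → S2
read 'p': S2 → S2
End state S2 is not accepting.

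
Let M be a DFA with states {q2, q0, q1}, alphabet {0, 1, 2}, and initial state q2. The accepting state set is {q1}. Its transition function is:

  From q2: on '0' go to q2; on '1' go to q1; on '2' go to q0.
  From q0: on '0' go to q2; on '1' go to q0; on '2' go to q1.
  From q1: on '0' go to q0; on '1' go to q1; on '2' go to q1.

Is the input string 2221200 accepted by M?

No

Trace: q2 -2-> q0 -2-> q1 -2-> q1 -1-> q1 -2-> q1 -0-> q0 -0-> q2
End state q2 is not accepting.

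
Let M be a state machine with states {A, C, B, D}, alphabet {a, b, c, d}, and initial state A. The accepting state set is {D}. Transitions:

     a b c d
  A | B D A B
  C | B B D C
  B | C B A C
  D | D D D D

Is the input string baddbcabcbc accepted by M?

Yes

Trace: A -b-> D -a-> D -d-> D -d-> D -b-> D -c-> D -a-> D -b-> D -c-> D -b-> D -c-> D
End state D is accepting.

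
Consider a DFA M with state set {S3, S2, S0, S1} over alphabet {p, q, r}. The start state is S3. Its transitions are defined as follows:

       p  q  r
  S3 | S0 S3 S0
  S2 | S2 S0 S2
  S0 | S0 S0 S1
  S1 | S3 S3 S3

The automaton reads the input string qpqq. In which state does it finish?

S0

start at S3
read 'q': S3 → S3
read 'p': S3 → S0
read 'q': S0 → S0
read 'q': S0 → S0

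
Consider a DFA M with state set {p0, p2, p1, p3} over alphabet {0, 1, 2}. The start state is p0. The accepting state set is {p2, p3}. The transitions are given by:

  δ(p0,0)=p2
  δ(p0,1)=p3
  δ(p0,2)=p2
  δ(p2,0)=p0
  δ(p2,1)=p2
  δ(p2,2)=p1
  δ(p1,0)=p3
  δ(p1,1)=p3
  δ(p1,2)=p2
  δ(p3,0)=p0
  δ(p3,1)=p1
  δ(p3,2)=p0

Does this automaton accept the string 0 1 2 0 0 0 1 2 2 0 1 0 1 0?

p0 → p2 → p2 → p1 → p3 → p0 → p2 → p2 → p1 → p2 → p0 → p3 → p0 → p3 → p0
End state p0 is not accepting.

No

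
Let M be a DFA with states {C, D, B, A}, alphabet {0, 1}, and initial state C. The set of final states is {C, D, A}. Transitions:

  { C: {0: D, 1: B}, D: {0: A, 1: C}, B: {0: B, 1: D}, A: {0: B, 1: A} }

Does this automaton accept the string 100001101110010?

Yes

Trace: C -1-> B -0-> B -0-> B -0-> B -0-> B -1-> D -1-> C -0-> D -1-> C -1-> B -1-> D -0-> A -0-> B -1-> D -0-> A
End state A is accepting.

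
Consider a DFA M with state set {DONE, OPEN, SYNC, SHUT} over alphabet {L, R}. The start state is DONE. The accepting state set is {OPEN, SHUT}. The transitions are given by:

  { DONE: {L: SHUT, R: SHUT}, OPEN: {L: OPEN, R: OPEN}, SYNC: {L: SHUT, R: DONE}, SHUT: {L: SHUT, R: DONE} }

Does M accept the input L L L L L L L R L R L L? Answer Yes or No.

Trace: DONE -L-> SHUT -L-> SHUT -L-> SHUT -L-> SHUT -L-> SHUT -L-> SHUT -L-> SHUT -R-> DONE -L-> SHUT -R-> DONE -L-> SHUT -L-> SHUT
End state SHUT is accepting.

Yes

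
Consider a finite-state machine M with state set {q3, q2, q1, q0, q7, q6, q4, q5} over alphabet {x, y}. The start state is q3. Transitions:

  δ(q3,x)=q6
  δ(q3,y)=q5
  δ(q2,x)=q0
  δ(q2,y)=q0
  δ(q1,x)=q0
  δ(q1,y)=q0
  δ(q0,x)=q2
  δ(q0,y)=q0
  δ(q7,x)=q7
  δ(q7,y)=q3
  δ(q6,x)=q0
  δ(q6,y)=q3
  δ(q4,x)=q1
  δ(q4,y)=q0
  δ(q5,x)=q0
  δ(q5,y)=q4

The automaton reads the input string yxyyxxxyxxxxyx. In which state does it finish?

q2

q3 → q5 → q0 → q0 → q0 → q2 → q0 → q2 → q0 → q2 → q0 → q2 → q0 → q0 → q2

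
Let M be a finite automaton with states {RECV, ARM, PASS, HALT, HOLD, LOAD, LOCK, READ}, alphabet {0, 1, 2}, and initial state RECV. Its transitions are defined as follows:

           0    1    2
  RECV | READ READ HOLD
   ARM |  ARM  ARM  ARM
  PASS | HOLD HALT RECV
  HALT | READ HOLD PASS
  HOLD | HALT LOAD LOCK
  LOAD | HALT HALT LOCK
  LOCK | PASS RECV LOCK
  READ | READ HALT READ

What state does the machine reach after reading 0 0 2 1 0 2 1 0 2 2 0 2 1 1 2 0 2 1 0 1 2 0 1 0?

HALT

RECV → READ → READ → READ → HALT → READ → READ → HALT → READ → READ → READ → READ → READ → HALT → HOLD → LOCK → PASS → RECV → READ → READ → HALT → PASS → HOLD → LOAD → HALT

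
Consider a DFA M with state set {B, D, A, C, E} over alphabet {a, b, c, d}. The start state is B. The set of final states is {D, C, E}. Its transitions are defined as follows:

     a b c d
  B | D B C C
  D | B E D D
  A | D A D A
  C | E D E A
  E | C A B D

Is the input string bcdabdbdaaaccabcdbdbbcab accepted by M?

start at B
read 'b': B → B
read 'c': B → C
read 'd': C → A
read 'a': A → D
read 'b': D → E
read 'd': E → D
read 'b': D → E
read 'd': E → D
read 'a': D → B
read 'a': B → D
read 'a': D → B
read 'c': B → C
read 'c': C → E
read 'a': E → C
read 'b': C → D
read 'c': D → D
read 'd': D → D
read 'b': D → E
read 'd': E → D
read 'b': D → E
read 'b': E → A
read 'c': A → D
read 'a': D → B
read 'b': B → B
End state B is not accepting.

No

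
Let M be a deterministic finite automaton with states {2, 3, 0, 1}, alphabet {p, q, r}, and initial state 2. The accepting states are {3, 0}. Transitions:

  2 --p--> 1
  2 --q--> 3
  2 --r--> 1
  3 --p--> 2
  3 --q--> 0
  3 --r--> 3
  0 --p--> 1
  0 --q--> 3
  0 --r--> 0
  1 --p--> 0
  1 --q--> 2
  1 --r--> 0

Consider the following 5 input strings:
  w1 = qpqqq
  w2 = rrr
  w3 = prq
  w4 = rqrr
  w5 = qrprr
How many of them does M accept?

w1: 2 → 3 → 2 → 3 → 0 → 3  → end 3, accepted
w2: 2 → 1 → 0 → 0  → end 0, accepted
w3: 2 → 1 → 0 → 3  → end 3, accepted
w4: 2 → 1 → 2 → 1 → 0  → end 0, accepted
w5: 2 → 3 → 3 → 2 → 1 → 0  → end 0, accepted

5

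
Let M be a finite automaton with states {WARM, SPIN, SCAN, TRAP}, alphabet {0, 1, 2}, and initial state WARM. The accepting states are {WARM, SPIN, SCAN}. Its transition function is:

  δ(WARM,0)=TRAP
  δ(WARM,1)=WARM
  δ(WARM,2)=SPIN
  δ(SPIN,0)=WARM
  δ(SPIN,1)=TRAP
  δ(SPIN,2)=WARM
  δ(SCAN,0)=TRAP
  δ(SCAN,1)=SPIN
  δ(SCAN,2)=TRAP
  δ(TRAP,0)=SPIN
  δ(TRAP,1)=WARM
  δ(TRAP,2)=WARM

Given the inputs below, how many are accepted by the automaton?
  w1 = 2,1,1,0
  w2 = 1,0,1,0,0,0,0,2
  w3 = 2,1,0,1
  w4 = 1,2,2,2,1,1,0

w1:
  start at WARM
  read '2': WARM → SPIN
  read '1': SPIN → TRAP
  read '1': TRAP → WARM
  read '0': WARM → TRAP
  end TRAP, rejected
w2:
  start at WARM
  read '1': WARM → WARM
  read '0': WARM → TRAP
  read '1': TRAP → WARM
  read '0': WARM → TRAP
  read '0': TRAP → SPIN
  read '0': SPIN → WARM
  read '0': WARM → TRAP
  read '2': TRAP → WARM
  end WARM, accepted
w3:
  start at WARM
  read '2': WARM → SPIN
  read '1': SPIN → TRAP
  read '0': TRAP → SPIN
  read '1': SPIN → TRAP
  end TRAP, rejected
w4:
  start at WARM
  read '1': WARM → WARM
  read '2': WARM → SPIN
  read '2': SPIN → WARM
  read '2': WARM → SPIN
  read '1': SPIN → TRAP
  read '1': TRAP → WARM
  read '0': WARM → TRAP
  end TRAP, rejected

1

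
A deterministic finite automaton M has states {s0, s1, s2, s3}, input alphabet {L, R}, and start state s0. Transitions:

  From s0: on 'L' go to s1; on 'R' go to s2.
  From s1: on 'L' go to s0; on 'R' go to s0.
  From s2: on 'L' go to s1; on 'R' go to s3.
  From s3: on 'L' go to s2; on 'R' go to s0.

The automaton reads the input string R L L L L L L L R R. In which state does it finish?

s2

start at s0
read 'R': s0 → s2
read 'L': s2 → s1
read 'L': s1 → s0
read 'L': s0 → s1
read 'L': s1 → s0
read 'L': s0 → s1
read 'L': s1 → s0
read 'L': s0 → s1
read 'R': s1 → s0
read 'R': s0 → s2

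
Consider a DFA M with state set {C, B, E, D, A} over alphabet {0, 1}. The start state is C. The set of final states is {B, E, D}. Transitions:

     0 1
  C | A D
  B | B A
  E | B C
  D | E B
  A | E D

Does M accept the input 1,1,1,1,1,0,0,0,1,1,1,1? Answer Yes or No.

start at C
read '1': C → D
read '1': D → B
read '1': B → A
read '1': A → D
read '1': D → B
read '0': B → B
read '0': B → B
read '0': B → B
read '1': B → A
read '1': A → D
read '1': D → B
read '1': B → A
End state A is not accepting.

No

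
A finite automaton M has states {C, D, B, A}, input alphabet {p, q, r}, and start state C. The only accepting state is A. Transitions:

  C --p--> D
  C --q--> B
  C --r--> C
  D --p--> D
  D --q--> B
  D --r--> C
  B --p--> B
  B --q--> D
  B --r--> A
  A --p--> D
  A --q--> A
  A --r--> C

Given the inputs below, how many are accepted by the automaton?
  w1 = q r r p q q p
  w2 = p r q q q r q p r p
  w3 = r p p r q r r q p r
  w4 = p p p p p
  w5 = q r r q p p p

w1: Trace: C -q-> B -r-> A -r-> C -p-> D -q-> B -q-> D -p-> D  → end D, rejected
w2: Trace: C -p-> D -r-> C -q-> B -q-> D -q-> B -r-> A -q-> A -p-> D -r-> C -p-> D  → end D, rejected
w3: Trace: C -r-> C -p-> D -p-> D -r-> C -q-> B -r-> A -r-> C -q-> B -p-> B -r-> A  → end A, accepted
w4: Trace: C -p-> D -p-> D -p-> D -p-> D -p-> D  → end D, rejected
w5: Trace: C -q-> B -r-> A -r-> C -q-> B -p-> B -p-> B -p-> B  → end B, rejected

1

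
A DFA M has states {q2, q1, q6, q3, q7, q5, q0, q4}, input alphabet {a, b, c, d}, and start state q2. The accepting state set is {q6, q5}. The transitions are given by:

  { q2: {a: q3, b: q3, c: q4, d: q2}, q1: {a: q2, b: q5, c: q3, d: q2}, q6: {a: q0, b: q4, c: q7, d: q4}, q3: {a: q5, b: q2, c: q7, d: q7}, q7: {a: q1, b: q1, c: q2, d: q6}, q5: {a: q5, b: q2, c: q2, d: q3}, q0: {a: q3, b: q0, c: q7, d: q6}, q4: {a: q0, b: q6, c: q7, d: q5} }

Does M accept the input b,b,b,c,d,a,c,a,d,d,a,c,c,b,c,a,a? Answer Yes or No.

No

q2 → q3 → q2 → q3 → q7 → q6 → q0 → q7 → q1 → q2 → q2 → q3 → q7 → q2 → q3 → q7 → q1 → q2
End state q2 is not accepting.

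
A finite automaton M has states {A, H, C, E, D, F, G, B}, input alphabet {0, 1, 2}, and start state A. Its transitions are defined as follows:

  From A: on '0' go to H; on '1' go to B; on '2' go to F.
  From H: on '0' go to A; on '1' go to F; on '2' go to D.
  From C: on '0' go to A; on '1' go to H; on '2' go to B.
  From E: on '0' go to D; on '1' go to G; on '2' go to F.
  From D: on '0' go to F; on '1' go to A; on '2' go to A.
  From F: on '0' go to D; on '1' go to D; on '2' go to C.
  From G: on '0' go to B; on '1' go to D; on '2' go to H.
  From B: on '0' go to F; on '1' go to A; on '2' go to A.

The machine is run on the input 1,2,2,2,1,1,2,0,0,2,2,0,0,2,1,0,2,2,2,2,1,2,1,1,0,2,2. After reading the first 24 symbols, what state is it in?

A

Trace: A -1-> B -2-> A -2-> F -2-> C -1-> H -1-> F -2-> C -0-> A -0-> H -2-> D -2-> A -0-> H -0-> A -2-> F -1-> D -0-> F -2-> C -2-> B -2-> A -2-> F -1-> D -2-> A -1-> B -1-> A
After 24 symbols: A.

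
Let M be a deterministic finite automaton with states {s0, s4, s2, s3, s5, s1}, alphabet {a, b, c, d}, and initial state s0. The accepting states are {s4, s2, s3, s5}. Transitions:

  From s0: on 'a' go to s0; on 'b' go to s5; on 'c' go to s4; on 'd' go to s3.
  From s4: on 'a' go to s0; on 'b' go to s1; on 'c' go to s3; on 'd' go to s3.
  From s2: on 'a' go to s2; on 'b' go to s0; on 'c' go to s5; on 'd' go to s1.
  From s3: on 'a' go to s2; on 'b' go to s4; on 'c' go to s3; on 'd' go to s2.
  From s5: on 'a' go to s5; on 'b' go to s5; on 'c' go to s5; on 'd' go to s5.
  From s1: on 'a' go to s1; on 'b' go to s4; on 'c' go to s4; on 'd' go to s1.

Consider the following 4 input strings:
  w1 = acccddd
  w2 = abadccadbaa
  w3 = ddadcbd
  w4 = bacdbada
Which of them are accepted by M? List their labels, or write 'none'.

w2, w4

w1: Trace: s0 -a-> s0 -c-> s4 -c-> s3 -c-> s3 -d-> s2 -d-> s1 -d-> s1  → end s1, rejected
w2: Trace: s0 -a-> s0 -b-> s5 -a-> s5 -d-> s5 -c-> s5 -c-> s5 -a-> s5 -d-> s5 -b-> s5 -a-> s5 -a-> s5  → end s5, accepted
w3: Trace: s0 -d-> s3 -d-> s2 -a-> s2 -d-> s1 -c-> s4 -b-> s1 -d-> s1  → end s1, rejected
w4: Trace: s0 -b-> s5 -a-> s5 -c-> s5 -d-> s5 -b-> s5 -a-> s5 -d-> s5 -a-> s5  → end s5, accepted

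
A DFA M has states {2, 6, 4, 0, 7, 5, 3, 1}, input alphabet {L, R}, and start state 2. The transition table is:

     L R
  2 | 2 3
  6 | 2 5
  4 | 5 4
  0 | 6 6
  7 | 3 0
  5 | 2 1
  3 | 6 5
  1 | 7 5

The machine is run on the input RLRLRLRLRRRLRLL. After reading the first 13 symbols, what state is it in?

0

start at 2
read 'R': 2 → 3
read 'L': 3 → 6
read 'R': 6 → 5
read 'L': 5 → 2
read 'R': 2 → 3
read 'L': 3 → 6
read 'R': 6 → 5
read 'L': 5 → 2
read 'R': 2 → 3
read 'R': 3 → 5
read 'R': 5 → 1
read 'L': 1 → 7
read 'R': 7 → 0
After 13 symbols: 0.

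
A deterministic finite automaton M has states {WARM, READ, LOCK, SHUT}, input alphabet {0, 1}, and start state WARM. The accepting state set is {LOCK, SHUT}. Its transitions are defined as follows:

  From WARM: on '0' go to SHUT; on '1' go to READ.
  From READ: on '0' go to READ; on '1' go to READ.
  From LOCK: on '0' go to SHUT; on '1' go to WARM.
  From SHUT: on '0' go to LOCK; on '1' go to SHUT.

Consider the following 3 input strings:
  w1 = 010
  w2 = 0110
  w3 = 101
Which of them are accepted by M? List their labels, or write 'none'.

w1, w2

w1:
  start at WARM
  read '0': WARM → SHUT
  read '1': SHUT → SHUT
  read '0': SHUT → LOCK
  end LOCK, accepted
w2:
  start at WARM
  read '0': WARM → SHUT
  read '1': SHUT → SHUT
  read '1': SHUT → SHUT
  read '0': SHUT → LOCK
  end LOCK, accepted
w3:
  start at WARM
  read '1': WARM → READ
  read '0': READ → READ
  read '1': READ → READ
  end READ, rejected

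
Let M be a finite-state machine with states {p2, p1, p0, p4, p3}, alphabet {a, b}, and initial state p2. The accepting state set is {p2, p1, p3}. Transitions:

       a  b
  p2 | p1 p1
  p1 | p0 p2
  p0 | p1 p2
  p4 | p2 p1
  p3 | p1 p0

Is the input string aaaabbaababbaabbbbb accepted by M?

Yes

p2 → p1 → p0 → p1 → p0 → p2 → p1 → p0 → p1 → p2 → p1 → p2 → p1 → p0 → p1 → p2 → p1 → p2 → p1 → p2
End state p2 is accepting.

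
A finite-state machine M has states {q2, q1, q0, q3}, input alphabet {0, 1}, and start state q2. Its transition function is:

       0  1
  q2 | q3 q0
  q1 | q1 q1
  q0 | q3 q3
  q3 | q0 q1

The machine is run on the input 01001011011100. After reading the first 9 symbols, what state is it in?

start at q2
read '0': q2 → q3
read '1': q3 → q1
read '0': q1 → q1
read '0': q1 → q1
read '1': q1 → q1
read '0': q1 → q1
read '1': q1 → q1
read '1': q1 → q1
read '0': q1 → q1
After 9 symbols: q1.

q1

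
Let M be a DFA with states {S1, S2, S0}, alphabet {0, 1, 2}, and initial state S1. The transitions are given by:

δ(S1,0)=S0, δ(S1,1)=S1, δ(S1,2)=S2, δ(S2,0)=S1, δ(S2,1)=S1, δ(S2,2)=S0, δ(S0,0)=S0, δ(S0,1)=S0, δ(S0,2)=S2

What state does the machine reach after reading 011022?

Trace: S1 -0-> S0 -1-> S0 -1-> S0 -0-> S0 -2-> S2 -2-> S0

S0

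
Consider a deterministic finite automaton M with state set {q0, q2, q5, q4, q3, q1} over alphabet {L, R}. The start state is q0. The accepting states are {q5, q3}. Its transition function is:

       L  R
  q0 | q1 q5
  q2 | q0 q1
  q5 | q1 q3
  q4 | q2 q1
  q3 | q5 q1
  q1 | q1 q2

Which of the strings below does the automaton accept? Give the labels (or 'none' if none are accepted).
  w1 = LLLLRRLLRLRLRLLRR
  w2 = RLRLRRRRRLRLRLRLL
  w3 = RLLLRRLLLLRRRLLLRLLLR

w1: q0 → q1 → q1 → q1 → q1 → q2 → q1 → q1 → q1 → q2 → q0 → q5 → q1 → q2 → q0 → q1 → q2 → q1  → end q1, rejected
w2: q0 → q5 → q1 → q2 → q0 → q5 → q3 → q1 → q2 → q1 → q1 → q2 → q0 → q5 → q1 → q2 → q0 → q1  → end q1, rejected
w3: q0 → q5 → q1 → q1 → q1 → q2 → q1 → q1 → q1 → q1 → q1 → q2 → q1 → q2 → q0 → q1 → q1 → q2 → q0 → q1 → q1 → q2  → end q2, rejected

none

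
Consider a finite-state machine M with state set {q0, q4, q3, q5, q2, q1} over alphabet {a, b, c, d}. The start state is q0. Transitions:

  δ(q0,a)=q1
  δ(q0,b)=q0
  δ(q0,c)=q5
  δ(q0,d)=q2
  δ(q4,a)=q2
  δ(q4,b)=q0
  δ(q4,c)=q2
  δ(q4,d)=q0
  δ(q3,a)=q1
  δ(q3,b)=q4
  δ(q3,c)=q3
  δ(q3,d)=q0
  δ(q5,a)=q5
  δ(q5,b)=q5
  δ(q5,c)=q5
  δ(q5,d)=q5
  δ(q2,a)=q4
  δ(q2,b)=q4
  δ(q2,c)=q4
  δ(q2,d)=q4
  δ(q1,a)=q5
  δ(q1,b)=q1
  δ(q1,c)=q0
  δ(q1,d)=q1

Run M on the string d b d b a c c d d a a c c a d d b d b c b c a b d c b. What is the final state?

start at q0
read 'd': q0 → q2
read 'b': q2 → q4
read 'd': q4 → q0
read 'b': q0 → q0
read 'a': q0 → q1
read 'c': q1 → q0
read 'c': q0 → q5
read 'd': q5 → q5
read 'd': q5 → q5
read 'a': q5 → q5
read 'a': q5 → q5
read 'c': q5 → q5
read 'c': q5 → q5
read 'a': q5 → q5
read 'd': q5 → q5
read 'd': q5 → q5
read 'b': q5 → q5
read 'd': q5 → q5
read 'b': q5 → q5
read 'c': q5 → q5
read 'b': q5 → q5
read 'c': q5 → q5
read 'a': q5 → q5
read 'b': q5 → q5
read 'd': q5 → q5
read 'c': q5 → q5
read 'b': q5 → q5

q5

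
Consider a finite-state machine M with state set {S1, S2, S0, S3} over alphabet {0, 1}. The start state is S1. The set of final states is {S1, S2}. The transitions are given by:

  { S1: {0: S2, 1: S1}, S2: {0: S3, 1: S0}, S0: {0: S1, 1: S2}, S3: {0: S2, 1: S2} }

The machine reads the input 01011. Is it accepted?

Yes

start at S1
read '0': S1 → S2
read '1': S2 → S0
read '0': S0 → S1
read '1': S1 → S1
read '1': S1 → S1
End state S1 is accepting.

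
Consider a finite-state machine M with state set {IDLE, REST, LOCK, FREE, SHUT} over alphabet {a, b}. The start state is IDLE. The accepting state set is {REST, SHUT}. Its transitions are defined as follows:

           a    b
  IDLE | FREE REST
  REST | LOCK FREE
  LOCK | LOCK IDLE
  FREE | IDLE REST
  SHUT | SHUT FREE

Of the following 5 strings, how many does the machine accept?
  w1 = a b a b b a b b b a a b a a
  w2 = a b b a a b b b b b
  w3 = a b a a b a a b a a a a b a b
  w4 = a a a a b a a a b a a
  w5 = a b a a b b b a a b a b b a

w1: Trace: IDLE -a-> FREE -b-> REST -a-> LOCK -b-> IDLE -b-> REST -a-> LOCK -b-> IDLE -b-> REST -b-> FREE -a-> IDLE -a-> FREE -b-> REST -a-> LOCK -a-> LOCK  → end LOCK, rejected
w2: Trace: IDLE -a-> FREE -b-> REST -b-> FREE -a-> IDLE -a-> FREE -b-> REST -b-> FREE -b-> REST -b-> FREE -b-> REST  → end REST, accepted
w3: Trace: IDLE -a-> FREE -b-> REST -a-> LOCK -a-> LOCK -b-> IDLE -a-> FREE -a-> IDLE -b-> REST -a-> LOCK -a-> LOCK -a-> LOCK -a-> LOCK -b-> IDLE -a-> FREE -b-> REST  → end REST, accepted
w4: Trace: IDLE -a-> FREE -a-> IDLE -a-> FREE -a-> IDLE -b-> REST -a-> LOCK -a-> LOCK -a-> LOCK -b-> IDLE -a-> FREE -a-> IDLE  → end IDLE, rejected
w5: Trace: IDLE -a-> FREE -b-> REST -a-> LOCK -a-> LOCK -b-> IDLE -b-> REST -b-> FREE -a-> IDLE -a-> FREE -b-> REST -a-> LOCK -b-> IDLE -b-> REST -a-> LOCK  → end LOCK, rejected

2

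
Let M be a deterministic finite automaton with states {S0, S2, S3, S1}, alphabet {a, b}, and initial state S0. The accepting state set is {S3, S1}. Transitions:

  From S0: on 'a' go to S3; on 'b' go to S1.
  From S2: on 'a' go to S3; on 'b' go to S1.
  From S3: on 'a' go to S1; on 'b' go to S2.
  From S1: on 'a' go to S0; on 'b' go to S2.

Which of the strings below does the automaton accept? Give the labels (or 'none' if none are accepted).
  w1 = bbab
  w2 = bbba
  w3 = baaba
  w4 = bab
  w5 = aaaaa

w3, w4, w5

w1: S0 → S1 → S2 → S3 → S2  → end S2, rejected
w2: S0 → S1 → S2 → S1 → S0  → end S0, rejected
w3: S0 → S1 → S0 → S3 → S2 → S3  → end S3, accepted
w4: S0 → S1 → S0 → S1  → end S1, accepted
w5: S0 → S3 → S1 → S0 → S3 → S1  → end S1, accepted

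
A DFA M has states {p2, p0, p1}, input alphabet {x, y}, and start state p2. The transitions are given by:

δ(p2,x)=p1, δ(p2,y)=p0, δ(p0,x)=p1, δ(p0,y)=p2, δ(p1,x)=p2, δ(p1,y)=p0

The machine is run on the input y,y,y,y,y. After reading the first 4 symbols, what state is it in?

p2

p2 → p0 → p2 → p0 → p2
After 4 symbols: p2.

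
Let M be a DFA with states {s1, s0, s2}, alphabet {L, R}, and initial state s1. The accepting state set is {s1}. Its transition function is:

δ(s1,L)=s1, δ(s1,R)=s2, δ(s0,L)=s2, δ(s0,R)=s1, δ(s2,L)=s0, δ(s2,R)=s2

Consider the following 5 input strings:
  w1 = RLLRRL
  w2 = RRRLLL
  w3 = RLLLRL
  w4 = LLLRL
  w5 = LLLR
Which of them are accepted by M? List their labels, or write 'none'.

w1: s1 → s2 → s0 → s2 → s2 → s2 → s0  → end s0, rejected
w2: s1 → s2 → s2 → s2 → s0 → s2 → s0  → end s0, rejected
w3: s1 → s2 → s0 → s2 → s0 → s1 → s1  → end s1, accepted
w4: s1 → s1 → s1 → s1 → s2 → s0  → end s0, rejected
w5: s1 → s1 → s1 → s1 → s2  → end s2, rejected

w3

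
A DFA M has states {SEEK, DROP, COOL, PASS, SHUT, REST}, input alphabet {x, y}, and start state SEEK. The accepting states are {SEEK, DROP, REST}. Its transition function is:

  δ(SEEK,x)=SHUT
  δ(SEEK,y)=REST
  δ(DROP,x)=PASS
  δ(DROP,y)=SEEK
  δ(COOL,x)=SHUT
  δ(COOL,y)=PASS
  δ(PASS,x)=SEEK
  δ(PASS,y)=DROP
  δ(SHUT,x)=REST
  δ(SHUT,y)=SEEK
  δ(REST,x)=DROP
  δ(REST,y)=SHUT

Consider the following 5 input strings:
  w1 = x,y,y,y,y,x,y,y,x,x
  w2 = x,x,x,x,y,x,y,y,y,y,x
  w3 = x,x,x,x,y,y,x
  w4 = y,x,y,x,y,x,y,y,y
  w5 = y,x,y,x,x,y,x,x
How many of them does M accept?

2

w1: Trace: SEEK -x-> SHUT -y-> SEEK -y-> REST -y-> SHUT -y-> SEEK -x-> SHUT -y-> SEEK -y-> REST -x-> DROP -x-> PASS  → end PASS, rejected
w2: Trace: SEEK -x-> SHUT -x-> REST -x-> DROP -x-> PASS -y-> DROP -x-> PASS -y-> DROP -y-> SEEK -y-> REST -y-> SHUT -x-> REST  → end REST, accepted
w3: Trace: SEEK -x-> SHUT -x-> REST -x-> DROP -x-> PASS -y-> DROP -y-> SEEK -x-> SHUT  → end SHUT, rejected
w4: Trace: SEEK -y-> REST -x-> DROP -y-> SEEK -x-> SHUT -y-> SEEK -x-> SHUT -y-> SEEK -y-> REST -y-> SHUT  → end SHUT, rejected
w5: Trace: SEEK -y-> REST -x-> DROP -y-> SEEK -x-> SHUT -x-> REST -y-> SHUT -x-> REST -x-> DROP  → end DROP, accepted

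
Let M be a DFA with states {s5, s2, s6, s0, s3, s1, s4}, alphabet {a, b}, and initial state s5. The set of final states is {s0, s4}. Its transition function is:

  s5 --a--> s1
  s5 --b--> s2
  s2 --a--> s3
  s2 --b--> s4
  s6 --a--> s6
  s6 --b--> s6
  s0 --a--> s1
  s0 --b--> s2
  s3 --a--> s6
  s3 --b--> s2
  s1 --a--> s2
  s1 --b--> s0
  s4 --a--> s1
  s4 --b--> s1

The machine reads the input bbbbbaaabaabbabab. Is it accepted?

No

s5 → s2 → s4 → s1 → s0 → s2 → s3 → s6 → s6 → s6 → s6 → s6 → s6 → s6 → s6 → s6 → s6 → s6
End state s6 is not accepting.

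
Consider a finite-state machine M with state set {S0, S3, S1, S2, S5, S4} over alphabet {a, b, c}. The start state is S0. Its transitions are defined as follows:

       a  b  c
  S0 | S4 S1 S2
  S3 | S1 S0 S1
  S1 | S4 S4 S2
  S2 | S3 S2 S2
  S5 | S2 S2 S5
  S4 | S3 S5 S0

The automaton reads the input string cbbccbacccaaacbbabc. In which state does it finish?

Trace: S0 -c-> S2 -b-> S2 -b-> S2 -c-> S2 -c-> S2 -b-> S2 -a-> S3 -c-> S1 -c-> S2 -c-> S2 -a-> S3 -a-> S1 -a-> S4 -c-> S0 -b-> S1 -b-> S4 -a-> S3 -b-> S0 -c-> S2

S2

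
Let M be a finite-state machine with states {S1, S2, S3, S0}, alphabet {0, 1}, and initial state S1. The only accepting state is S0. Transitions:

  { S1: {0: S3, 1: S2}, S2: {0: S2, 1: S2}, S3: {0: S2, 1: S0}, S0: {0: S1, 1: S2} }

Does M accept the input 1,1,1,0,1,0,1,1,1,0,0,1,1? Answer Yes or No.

No

S1 → S2 → S2 → S2 → S2 → S2 → S2 → S2 → S2 → S2 → S2 → S2 → S2 → S2
End state S2 is not accepting.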